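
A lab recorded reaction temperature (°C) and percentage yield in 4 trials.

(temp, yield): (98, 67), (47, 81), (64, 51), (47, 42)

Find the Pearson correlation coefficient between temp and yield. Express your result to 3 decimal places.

0.150

n = 4, Σx = 256, Σy = 241, Σx² = 18118, Σy² = 15415, Σxy = 15611
nΣxy − ΣxΣy = 62444 − 61696 = 748
nΣx² − (Σx)² = 72472 − 65536 = 6936; nΣy² − (Σy)² = 61660 − 58081 = 3579
r = 748 / √(6936 × 3579) = 748 / 4982.3633 ≈ 0.150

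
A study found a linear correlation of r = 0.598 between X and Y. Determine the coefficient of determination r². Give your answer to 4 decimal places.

0.3576

r² = (0.598)² = 0.3576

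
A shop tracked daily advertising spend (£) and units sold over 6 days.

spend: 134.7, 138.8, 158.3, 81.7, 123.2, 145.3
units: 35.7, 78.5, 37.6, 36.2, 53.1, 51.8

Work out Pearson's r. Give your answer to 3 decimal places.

n = 6, Σx = 782, Σy = 292.9, Σx² = 105433.64, Σy² = 15663.79, Σxy = 38682.67
nΣxy − ΣxΣy = 232096.02 − 229047.8 = 3048.22
nΣx² − (Σx)² = 632601.84 − 611524 = 21077.84; nΣy² − (Σy)² = 93982.74 − 85790.41 = 8192.33
r = 3048.22 / √(21077.84 × 8192.33) = 3048.22 / 13140.6477 ≈ 0.232

0.232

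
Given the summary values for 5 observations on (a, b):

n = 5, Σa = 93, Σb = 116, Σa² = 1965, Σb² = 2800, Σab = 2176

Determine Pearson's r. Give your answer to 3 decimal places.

r = (nΣab − ΣaΣb) / √[(nΣa² − (Σa)²)(nΣb² − (Σb)²)]
Numerator: 5×2176 − 93×116 = 92
Denominator: √[(9825 − 8649)(14000 − 13456)] = √[1176 × 544] = 799.8400
r = 92 / 799.8400 ≈ 0.115

0.115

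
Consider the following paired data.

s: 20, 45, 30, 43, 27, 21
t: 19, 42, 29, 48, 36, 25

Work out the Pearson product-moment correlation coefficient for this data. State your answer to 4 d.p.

n = 6, Σs = 186, Σt = 199, Σs² = 6344, Σt² = 7191, Σst = 6701
nΣst − ΣsΣt = 40206 − 37014 = 3192
nΣs² − (Σs)² = 38064 − 34596 = 3468; nΣt² − (Σt)² = 43146 − 39601 = 3545
r = 3192 / √(3468 × 3545) = 3192 / 3506.2886 ≈ 0.9104

0.9104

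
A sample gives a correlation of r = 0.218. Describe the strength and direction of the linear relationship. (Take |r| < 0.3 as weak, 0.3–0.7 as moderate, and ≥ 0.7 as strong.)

weak positive

r = 0.218 > 0 so the relationship is positive.
|r| = 0.218, which falls in the weak range.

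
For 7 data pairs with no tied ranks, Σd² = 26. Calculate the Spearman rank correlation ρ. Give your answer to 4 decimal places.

ρ = 1 − 6Σd² / [n(n²−1)] = 1 − 6×26 / (7×48)
  = 1 − 156/336 = 1 − 0.46429 ≈ 0.5357

0.5357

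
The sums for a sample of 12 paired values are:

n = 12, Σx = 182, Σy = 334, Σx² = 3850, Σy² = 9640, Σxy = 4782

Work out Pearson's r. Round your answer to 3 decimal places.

-0.464

r = (nΣxy − ΣxΣy) / √[(nΣx² − (Σx)²)(nΣy² − (Σy)²)]
Numerator: 12×4782 − 182×334 = -3404
Denominator: √[(46200 − 33124)(115680 − 111556)] = √[13076 × 4124] = 7343.3932
r = -3404 / 7343.3932 ≈ -0.464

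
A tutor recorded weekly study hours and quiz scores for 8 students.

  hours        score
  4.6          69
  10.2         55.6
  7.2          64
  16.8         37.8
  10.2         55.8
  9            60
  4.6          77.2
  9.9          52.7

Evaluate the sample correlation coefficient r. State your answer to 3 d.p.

n = 8, Σx = 72.5, Σy = 472.1, Σx² = 763.49, Σy² = 28827.97, Σxy = 3966.37
nΣxy − ΣxΣy = 31730.96 − 34227.25 = -2496.29
nΣx² − (Σx)² = 6107.92 − 5256.25 = 851.67; nΣy² − (Σy)² = 230623.76 − 222878.41 = 7745.35
r = -2496.29 / √(851.67 × 7745.35) = -2496.29 / 2568.3618 ≈ -0.972

-0.972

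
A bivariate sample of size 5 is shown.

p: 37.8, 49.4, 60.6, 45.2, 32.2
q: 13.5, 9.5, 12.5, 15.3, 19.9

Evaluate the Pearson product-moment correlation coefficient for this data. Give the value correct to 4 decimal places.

n = 5, Σp = 225.2, Σq = 70.7, Σp² = 10621.44, Σq² = 1058.85, Σpq = 3069.44
nΣpq − ΣpΣq = 15347.2 − 15921.64 = -574.44
nΣp² − (Σp)² = 53107.2 − 50715.04 = 2392.16; nΣq² − (Σq)² = 5294.25 − 4998.49 = 295.76
r = -574.44 / √(2392.16 × 295.76) = -574.44 / 841.1333 ≈ -0.6829

-0.6829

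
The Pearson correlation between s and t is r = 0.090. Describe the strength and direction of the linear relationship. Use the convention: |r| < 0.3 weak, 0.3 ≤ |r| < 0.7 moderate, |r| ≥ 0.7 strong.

r = 0.090 > 0 so the relationship is positive.
|r| = 0.090, which falls in the weak range.

weak positive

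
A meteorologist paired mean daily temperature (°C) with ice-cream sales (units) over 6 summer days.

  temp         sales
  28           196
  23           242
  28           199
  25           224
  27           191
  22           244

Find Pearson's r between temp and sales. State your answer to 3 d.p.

-0.963

n = 6, Σx = 153, Σy = 1296, Σx² = 3935, Σy² = 282774, Σxy = 32751
nΣxy − ΣxΣy = 196506 − 198288 = -1782
nΣx² − (Σx)² = 23610 − 23409 = 201; nΣy² − (Σy)² = 1696644 − 1679616 = 17028
r = -1782 / √(201 × 17028) = -1782 / 1850.0346 ≈ -0.963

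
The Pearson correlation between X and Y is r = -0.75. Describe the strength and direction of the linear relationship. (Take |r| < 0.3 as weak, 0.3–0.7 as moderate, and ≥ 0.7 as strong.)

r = -0.75 < 0 so the relationship is negative.
|r| = 0.75, which falls in the strong range.

strong negative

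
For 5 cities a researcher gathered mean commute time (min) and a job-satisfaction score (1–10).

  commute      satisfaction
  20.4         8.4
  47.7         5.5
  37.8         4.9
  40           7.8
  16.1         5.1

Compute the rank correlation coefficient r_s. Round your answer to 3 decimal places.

Rank commute: 2, 5, 3, 4, 1
Rank satisfaction: 5, 3, 1, 4, 2
d = rank(commute) − rank(satisfaction): -3, 2, 2, 0, -1; Σd² = 18
ρ = 1 − 6Σd² / [n(n²−1)] = 1 − 6×18 / (5×24) = 1 − 108/120 ≈ 0.100

0.100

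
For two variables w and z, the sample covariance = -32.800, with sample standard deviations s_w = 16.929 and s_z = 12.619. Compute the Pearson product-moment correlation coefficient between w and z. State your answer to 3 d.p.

r = Cov(w,z) / (s_w · s_z) = -32.800 / (16.929 × 12.619)
  = -32.800 / 213.6271 ≈ -0.154

-0.154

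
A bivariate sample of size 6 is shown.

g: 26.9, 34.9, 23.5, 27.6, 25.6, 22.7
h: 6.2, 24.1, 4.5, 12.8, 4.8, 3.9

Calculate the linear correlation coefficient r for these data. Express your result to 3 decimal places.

n = 6, Σg = 161.2, Σh = 56.3, Σg² = 4426.28, Σh² = 841.59, Σgh = 1678.31
nΣgh − ΣgΣh = 10069.86 − 9075.56 = 994.3
nΣg² − (Σg)² = 26557.68 − 25985.44 = 572.24; nΣh² − (Σh)² = 5049.54 − 3169.69 = 1879.85
r = 994.3 / √(572.24 × 1879.85) = 994.3 / 1037.1718 ≈ 0.959

0.959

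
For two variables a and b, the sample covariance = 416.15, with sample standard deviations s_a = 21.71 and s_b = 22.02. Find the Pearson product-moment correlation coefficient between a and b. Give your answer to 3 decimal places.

0.871

r = Cov(a,b) / (s_a · s_b) = 416.15 / (21.71 × 22.02)
  = 416.15 / 478.0542 ≈ 0.871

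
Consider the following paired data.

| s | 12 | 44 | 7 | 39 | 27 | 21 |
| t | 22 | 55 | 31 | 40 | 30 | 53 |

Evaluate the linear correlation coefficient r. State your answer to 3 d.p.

0.626

n = 6, Σs = 150, Σt = 231, Σs² = 4820, Σt² = 9779, Σst = 6384
nΣst − ΣsΣt = 38304 − 34650 = 3654
nΣs² − (Σs)² = 28920 − 22500 = 6420; nΣt² − (Σt)² = 58674 − 53361 = 5313
r = 3654 / √(6420 × 5313) = 3654 / 5840.3305 ≈ 0.626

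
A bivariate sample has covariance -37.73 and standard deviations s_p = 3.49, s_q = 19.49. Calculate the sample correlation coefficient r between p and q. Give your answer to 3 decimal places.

r = Cov(p,q) / (s_p · s_q) = -37.73 / (3.49 × 19.49)
  = -37.73 / 68.0201 ≈ -0.555

-0.555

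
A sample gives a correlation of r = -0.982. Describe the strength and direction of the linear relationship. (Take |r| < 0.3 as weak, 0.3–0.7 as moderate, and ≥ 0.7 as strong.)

strong negative

r = -0.982 < 0 so the relationship is negative.
|r| = 0.982, which falls in the strong range.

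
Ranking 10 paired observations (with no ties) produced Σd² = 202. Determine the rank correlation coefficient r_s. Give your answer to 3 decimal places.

ρ = 1 − 6Σd² / [n(n²−1)] = 1 − 6×202 / (10×99)
  = 1 − 1212/990 = 1 − 1.2242 ≈ -0.224

-0.224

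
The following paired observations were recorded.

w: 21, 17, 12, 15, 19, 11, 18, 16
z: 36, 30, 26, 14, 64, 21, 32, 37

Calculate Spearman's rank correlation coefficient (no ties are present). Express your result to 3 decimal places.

0.738

Rank w: 8, 5, 2, 3, 7, 1, 6, 4
Rank z: 6, 4, 3, 1, 8, 2, 5, 7
d = rank(w) − rank(z): 2, 1, -1, 2, -1, -1, 1, -3; Σd² = 22
ρ = 1 − 6Σd² / [n(n²−1)] = 1 − 6×22 / (8×63) = 1 − 132/504 ≈ 0.738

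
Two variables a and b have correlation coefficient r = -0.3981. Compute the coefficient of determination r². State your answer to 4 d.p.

0.1585

r² = (-0.3981)² = 0.1585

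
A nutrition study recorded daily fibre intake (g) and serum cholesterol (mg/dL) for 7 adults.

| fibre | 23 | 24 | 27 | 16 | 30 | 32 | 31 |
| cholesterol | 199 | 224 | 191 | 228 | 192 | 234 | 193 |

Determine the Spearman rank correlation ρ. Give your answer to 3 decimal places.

Rank fibre: 2, 3, 4, 1, 5, 7, 6
Rank cholesterol: 4, 5, 1, 6, 2, 7, 3
d = rank(fibre) − rank(cholesterol): -2, -2, 3, -5, 3, 0, 3; Σd² = 60
ρ = 1 − 6Σd² / [n(n²−1)] = 1 − 6×60 / (7×48) = 1 − 360/336 ≈ -0.071

-0.071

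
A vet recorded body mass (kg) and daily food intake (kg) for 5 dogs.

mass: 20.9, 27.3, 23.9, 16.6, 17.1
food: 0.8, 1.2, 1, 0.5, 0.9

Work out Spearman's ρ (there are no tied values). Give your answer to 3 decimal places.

Rank mass: 3, 5, 4, 1, 2
Rank food: 2, 5, 4, 1, 3
d = rank(mass) − rank(food): 1, 0, 0, 0, -1; Σd² = 2
ρ = 1 − 6Σd² / [n(n²−1)] = 1 − 6×2 / (5×24) = 1 − 12/120 ≈ 0.900

0.900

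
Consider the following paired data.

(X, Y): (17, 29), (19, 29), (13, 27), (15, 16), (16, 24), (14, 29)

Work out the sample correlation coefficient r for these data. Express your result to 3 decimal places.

n = 6, ΣX = 94, ΣY = 154, ΣX² = 1496, ΣY² = 4084, ΣXY = 2425
nΣXY − ΣXΣY = 14550 − 14476 = 74
nΣX² − (ΣX)² = 8976 − 8836 = 140; nΣY² − (ΣY)² = 24504 − 23716 = 788
r = 74 / √(140 × 788) = 74 / 332.1445 ≈ 0.223

0.223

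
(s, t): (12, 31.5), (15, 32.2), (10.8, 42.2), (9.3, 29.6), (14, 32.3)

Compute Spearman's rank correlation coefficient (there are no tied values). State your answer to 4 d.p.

0.3000

Rank s: 3, 5, 2, 1, 4
Rank t: 2, 3, 5, 1, 4
d = rank(s) − rank(t): 1, 2, -3, 0, 0; Σd² = 14
ρ = 1 − 6Σd² / [n(n²−1)] = 1 − 6×14 / (5×24) = 1 − 84/120 ≈ 0.3000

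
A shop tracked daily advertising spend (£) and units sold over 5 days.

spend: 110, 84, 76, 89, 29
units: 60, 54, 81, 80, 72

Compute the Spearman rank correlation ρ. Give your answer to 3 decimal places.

-0.300

Rank spend: 5, 3, 2, 4, 1
Rank units: 2, 1, 5, 4, 3
d = rank(spend) − rank(units): 3, 2, -3, 0, -2; Σd² = 26
ρ = 1 − 6Σd² / [n(n²−1)] = 1 − 6×26 / (5×24) = 1 − 156/120 ≈ -0.300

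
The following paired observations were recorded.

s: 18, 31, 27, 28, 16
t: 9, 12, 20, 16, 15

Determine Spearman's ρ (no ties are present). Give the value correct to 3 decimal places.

0.100

Rank s: 2, 5, 3, 4, 1
Rank t: 1, 2, 5, 4, 3
d = rank(s) − rank(t): 1, 3, -2, 0, -2; Σd² = 18
ρ = 1 − 6Σd² / [n(n²−1)] = 1 − 6×18 / (5×24) = 1 − 108/120 ≈ 0.100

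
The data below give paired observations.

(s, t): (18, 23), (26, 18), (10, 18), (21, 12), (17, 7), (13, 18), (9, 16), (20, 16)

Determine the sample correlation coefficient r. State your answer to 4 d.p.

n = 8, Σs = 134, Σt = 128, Σs² = 2480, Σt² = 2206, Σst = 2131
nΣst − ΣsΣt = 17048 − 17152 = -104
nΣs² − (Σs)² = 19840 − 17956 = 1884; nΣt² − (Σt)² = 17648 − 16384 = 1264
r = -104 / √(1884 × 1264) = -104 / 1543.1708 ≈ -0.0674

-0.0674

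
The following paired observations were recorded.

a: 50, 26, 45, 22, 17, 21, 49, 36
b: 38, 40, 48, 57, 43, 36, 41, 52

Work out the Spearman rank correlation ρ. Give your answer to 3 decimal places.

Rank a: 8, 4, 6, 3, 1, 2, 7, 5
Rank b: 2, 3, 6, 8, 5, 1, 4, 7
d = rank(a) − rank(b): 6, 1, 0, -5, -4, 1, 3, -2; Σd² = 92
ρ = 1 − 6Σd² / [n(n²−1)] = 1 − 6×92 / (8×63) = 1 − 552/504 ≈ -0.095

-0.095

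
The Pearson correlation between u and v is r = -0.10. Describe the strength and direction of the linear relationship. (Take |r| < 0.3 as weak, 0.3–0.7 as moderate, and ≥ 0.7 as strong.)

weak negative

r = -0.10 < 0 so the relationship is negative.
|r| = 0.10, which falls in the weak range.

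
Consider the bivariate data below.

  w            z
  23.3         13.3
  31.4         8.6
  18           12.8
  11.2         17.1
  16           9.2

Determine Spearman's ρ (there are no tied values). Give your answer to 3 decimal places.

-0.600

Rank w: 4, 5, 3, 1, 2
Rank z: 4, 1, 3, 5, 2
d = rank(w) − rank(z): 0, 4, 0, -4, 0; Σd² = 32
ρ = 1 − 6Σd² / [n(n²−1)] = 1 − 6×32 / (5×24) = 1 − 192/120 ≈ -0.600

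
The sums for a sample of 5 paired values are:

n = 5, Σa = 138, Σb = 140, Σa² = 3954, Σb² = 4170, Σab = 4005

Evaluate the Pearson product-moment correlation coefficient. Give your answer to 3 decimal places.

r = (nΣab − ΣaΣb) / √[(nΣa² − (Σa)²)(nΣb² − (Σb)²)]
Numerator: 5×4005 − 138×140 = 705
Denominator: √[(19770 − 19044)(20850 − 19600)] = √[726 × 1250] = 952.6279
r = 705 / 952.6279 ≈ 0.740

0.740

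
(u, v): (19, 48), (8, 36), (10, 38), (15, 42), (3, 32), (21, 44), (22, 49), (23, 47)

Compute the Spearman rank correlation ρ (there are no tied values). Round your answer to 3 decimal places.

Rank u: 5, 2, 3, 4, 1, 6, 7, 8
Rank v: 7, 2, 3, 4, 1, 5, 8, 6
d = rank(u) − rank(v): -2, 0, 0, 0, 0, 1, -1, 2; Σd² = 10
ρ = 1 − 6Σd² / [n(n²−1)] = 1 − 6×10 / (8×63) = 1 − 60/504 ≈ 0.881

0.881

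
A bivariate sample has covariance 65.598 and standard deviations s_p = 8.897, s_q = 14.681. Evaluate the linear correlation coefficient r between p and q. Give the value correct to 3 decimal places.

0.502

r = Cov(p,q) / (s_p · s_q) = 65.598 / (8.897 × 14.681)
  = 65.598 / 130.6169 ≈ 0.502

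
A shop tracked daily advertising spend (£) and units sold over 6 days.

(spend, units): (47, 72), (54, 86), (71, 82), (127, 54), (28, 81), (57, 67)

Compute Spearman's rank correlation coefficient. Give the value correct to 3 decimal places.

-0.371

Rank spend: 2, 3, 5, 6, 1, 4
Rank units: 3, 6, 5, 1, 4, 2
d = rank(spend) − rank(units): -1, -3, 0, 5, -3, 2; Σd² = 48
ρ = 1 − 6Σd² / [n(n²−1)] = 1 − 6×48 / (6×35) = 1 − 288/210 ≈ -0.371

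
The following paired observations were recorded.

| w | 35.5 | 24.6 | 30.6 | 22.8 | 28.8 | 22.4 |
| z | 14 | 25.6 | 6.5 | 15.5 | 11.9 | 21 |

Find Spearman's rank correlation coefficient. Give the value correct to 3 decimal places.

-0.657

Rank w: 6, 3, 5, 2, 4, 1
Rank z: 3, 6, 1, 4, 2, 5
d = rank(w) − rank(z): 3, -3, 4, -2, 2, -4; Σd² = 58
ρ = 1 − 6Σd² / [n(n²−1)] = 1 − 6×58 / (6×35) = 1 − 348/210 ≈ -0.657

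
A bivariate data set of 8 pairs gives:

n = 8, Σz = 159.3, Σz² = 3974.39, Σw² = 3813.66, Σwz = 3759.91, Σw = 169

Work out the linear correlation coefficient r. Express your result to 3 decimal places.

0.893

r = (nΣwz − ΣwΣz) / √[(nΣw² − (Σw)²)(nΣz² − (Σz)²)]
Numerator: 8×3759.91 − 169×159.3 = 3157.58
Denominator: √[(30509.28 − 28561)(31795.12 − 25376.49)] = √[1948.28 × 6418.63] = 3536.2817
r = 3157.58 / 3536.2817 ≈ 0.893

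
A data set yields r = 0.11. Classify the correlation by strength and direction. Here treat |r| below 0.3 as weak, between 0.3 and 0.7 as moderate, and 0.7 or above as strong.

r = 0.11 > 0 so the relationship is positive.
|r| = 0.11, which falls in the weak range.

weak positive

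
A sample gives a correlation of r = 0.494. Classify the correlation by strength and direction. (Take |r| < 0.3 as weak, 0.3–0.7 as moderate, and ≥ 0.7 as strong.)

moderate positive

r = 0.494 > 0 so the relationship is positive.
|r| = 0.494, which falls in the moderate range.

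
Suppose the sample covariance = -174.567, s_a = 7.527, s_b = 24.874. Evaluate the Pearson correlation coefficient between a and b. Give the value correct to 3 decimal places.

r = Cov(a,b) / (s_a · s_b) = -174.567 / (7.527 × 24.874)
  = -174.567 / 187.2266 ≈ -0.932

-0.932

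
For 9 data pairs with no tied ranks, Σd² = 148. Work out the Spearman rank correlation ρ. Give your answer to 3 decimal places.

ρ = 1 − 6Σd² / [n(n²−1)] = 1 − 6×148 / (9×80)
  = 1 − 888/720 = 1 − 1.2333 ≈ -0.233

-0.233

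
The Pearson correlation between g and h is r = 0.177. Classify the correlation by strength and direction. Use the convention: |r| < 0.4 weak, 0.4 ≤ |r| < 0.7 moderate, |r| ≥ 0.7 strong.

weak positive

r = 0.177 > 0 so the relationship is positive.
|r| = 0.177, which falls in the weak range.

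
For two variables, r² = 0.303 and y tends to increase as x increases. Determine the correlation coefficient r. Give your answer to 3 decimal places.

0.550

|r| = √0.303 = 0.550
The association is positive, so r = 0.550.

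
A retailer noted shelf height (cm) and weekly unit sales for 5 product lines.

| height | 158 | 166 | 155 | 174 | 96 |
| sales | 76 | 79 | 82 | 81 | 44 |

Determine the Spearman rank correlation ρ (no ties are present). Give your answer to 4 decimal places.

Rank height: 3, 4, 2, 5, 1
Rank sales: 2, 3, 5, 4, 1
d = rank(height) − rank(sales): 1, 1, -3, 1, 0; Σd² = 12
ρ = 1 − 6Σd² / [n(n²−1)] = 1 − 6×12 / (5×24) = 1 − 72/120 ≈ 0.4000

0.4000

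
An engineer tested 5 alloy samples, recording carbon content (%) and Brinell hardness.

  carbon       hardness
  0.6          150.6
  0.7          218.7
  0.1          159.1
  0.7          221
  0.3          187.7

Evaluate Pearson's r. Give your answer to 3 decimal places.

0.587

n = 5, Σx = 2.4, Σy = 937.1, Σx² = 1.44, Σy² = 179895.15, Σxy = 470.37
nΣxy − ΣxΣy = 2351.85 − 2249.04 = 102.81
nΣx² − (Σx)² = 7.2 − 5.76 = 1.44; nΣy² − (Σy)² = 899475.75 − 878156.41 = 21319.34
r = 102.81 / √(1.44 × 21319.34) = 102.81 / 175.2137 ≈ 0.587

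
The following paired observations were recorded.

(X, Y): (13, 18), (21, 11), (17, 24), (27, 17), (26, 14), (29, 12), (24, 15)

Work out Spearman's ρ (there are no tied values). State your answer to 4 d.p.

Rank X: 1, 3, 2, 6, 5, 7, 4
Rank Y: 6, 1, 7, 5, 3, 2, 4
d = rank(X) − rank(Y): -5, 2, -5, 1, 2, 5, 0; Σd² = 84
ρ = 1 − 6Σd² / [n(n²−1)] = 1 − 6×84 / (7×48) = 1 − 504/336 ≈ -0.5000

-0.5000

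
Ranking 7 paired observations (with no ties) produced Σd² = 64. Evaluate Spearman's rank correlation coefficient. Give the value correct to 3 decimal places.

-0.143

ρ = 1 − 6Σd² / [n(n²−1)] = 1 − 6×64 / (7×48)
  = 1 − 384/336 = 1 − 1.1429 ≈ -0.143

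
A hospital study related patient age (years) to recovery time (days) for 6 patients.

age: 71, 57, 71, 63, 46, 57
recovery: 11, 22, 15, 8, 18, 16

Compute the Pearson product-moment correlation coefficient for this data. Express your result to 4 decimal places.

-0.5480

n = 6, Σx = 365, Σy = 90, Σx² = 22665, Σy² = 1474, Σxy = 5344
nΣxy − ΣxΣy = 32064 − 32850 = -786
nΣx² − (Σx)² = 135990 − 133225 = 2765; nΣy² − (Σy)² = 8844 − 8100 = 744
r = -786 / √(2765 × 744) = -786 / 1434.2803 ≈ -0.5480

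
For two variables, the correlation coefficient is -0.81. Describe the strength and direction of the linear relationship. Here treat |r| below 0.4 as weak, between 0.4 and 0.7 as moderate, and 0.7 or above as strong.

strong negative

r = -0.81 < 0 so the relationship is negative.
|r| = 0.81, which falls in the strong range.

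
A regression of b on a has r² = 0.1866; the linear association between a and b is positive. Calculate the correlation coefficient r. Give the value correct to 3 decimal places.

|r| = √0.1866 = 0.432
The association is positive, so r = 0.432.

0.432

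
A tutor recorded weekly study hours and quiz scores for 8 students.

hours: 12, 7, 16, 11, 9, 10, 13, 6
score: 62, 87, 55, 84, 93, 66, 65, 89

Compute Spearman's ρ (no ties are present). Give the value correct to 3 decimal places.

-0.881

Rank hours: 6, 2, 8, 5, 3, 4, 7, 1
Rank score: 2, 6, 1, 5, 8, 4, 3, 7
d = rank(hours) − rank(score): 4, -4, 7, 0, -5, 0, 4, -6; Σd² = 158
ρ = 1 − 6Σd² / [n(n²−1)] = 1 − 6×158 / (8×63) = 1 − 948/504 ≈ -0.881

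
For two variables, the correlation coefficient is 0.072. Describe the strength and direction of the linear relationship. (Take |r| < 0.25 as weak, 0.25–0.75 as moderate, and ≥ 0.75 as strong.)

weak positive

r = 0.072 > 0 so the relationship is positive.
|r| = 0.072, which falls in the weak range.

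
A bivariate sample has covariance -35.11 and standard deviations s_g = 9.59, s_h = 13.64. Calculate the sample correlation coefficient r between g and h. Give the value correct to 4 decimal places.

r = Cov(g,h) / (s_g · s_h) = -35.11 / (9.59 × 13.64)
  = -35.11 / 130.8076 ≈ -0.2684

-0.2684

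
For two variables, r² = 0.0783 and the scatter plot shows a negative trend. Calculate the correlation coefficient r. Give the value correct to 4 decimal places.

|r| = √0.0783 = 0.2798
The association is negative, so r = −0.2798.

-0.2798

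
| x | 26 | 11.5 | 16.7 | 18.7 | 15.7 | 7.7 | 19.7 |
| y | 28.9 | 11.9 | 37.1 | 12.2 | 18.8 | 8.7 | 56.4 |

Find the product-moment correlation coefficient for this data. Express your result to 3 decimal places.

n = 7, Σx = 116, Σy = 174, Σx² = 2130.7, Σy² = 6112.16, Σxy = 3209.19
nΣxy − ΣxΣy = 22464.33 − 20184 = 2280.33
nΣx² − (Σx)² = 14914.9 − 13456 = 1458.9; nΣy² − (Σy)² = 42785.12 − 30276 = 12509.12
r = 2280.33 / √(1458.9 × 12509.12) = 2280.33 / 4271.9498 ≈ 0.534

0.534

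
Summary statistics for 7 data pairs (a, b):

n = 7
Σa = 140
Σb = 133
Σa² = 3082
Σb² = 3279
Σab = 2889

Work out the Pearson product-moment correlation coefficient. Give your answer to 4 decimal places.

0.4973

r = (nΣab − ΣaΣb) / √[(nΣa² − (Σa)²)(nΣb² − (Σb)²)]
Numerator: 7×2889 − 140×133 = 1603
Denominator: √[(21574 − 19600)(22953 − 17689)] = √[1974 × 5264] = 3223.5285
r = 1603 / 3223.5285 ≈ 0.4973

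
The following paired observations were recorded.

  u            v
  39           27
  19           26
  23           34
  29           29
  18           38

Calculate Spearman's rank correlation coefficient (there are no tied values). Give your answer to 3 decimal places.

-0.400

Rank u: 5, 2, 3, 4, 1
Rank v: 2, 1, 4, 3, 5
d = rank(u) − rank(v): 3, 1, -1, 1, -4; Σd² = 28
ρ = 1 − 6Σd² / [n(n²−1)] = 1 − 6×28 / (5×24) = 1 − 168/120 ≈ -0.400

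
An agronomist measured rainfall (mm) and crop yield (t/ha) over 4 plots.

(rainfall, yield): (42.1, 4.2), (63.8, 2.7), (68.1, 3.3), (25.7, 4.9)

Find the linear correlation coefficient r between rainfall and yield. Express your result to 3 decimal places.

n = 4, Σx = 199.7, Σy = 15.1, Σx² = 11140.95, Σy² = 59.83, Σxy = 699.74
nΣxy − ΣxΣy = 2798.96 − 3015.47 = -216.51
nΣx² − (Σx)² = 44563.8 − 39880.09 = 4683.71; nΣy² − (Σy)² = 239.32 − 228.01 = 11.31
r = -216.51 / √(4683.71 × 11.31) = -216.51 / 230.1581 ≈ -0.941

-0.941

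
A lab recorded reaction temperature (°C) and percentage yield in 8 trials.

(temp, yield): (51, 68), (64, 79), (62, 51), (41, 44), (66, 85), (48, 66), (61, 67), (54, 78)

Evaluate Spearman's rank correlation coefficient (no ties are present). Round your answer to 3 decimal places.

Rank temp: 3, 7, 6, 1, 8, 2, 5, 4
Rank yield: 5, 7, 2, 1, 8, 3, 4, 6
d = rank(temp) − rank(yield): -2, 0, 4, 0, 0, -1, 1, -2; Σd² = 26
ρ = 1 − 6Σd² / [n(n²−1)] = 1 − 6×26 / (8×63) = 1 − 156/504 ≈ 0.690

0.690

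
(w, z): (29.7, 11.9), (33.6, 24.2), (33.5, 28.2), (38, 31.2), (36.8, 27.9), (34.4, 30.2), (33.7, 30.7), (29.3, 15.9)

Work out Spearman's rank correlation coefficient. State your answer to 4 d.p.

Rank w: 2, 4, 3, 8, 7, 6, 5, 1
Rank z: 1, 3, 5, 8, 4, 6, 7, 2
d = rank(w) − rank(z): 1, 1, -2, 0, 3, 0, -2, -1; Σd² = 20
ρ = 1 − 6Σd² / [n(n²−1)] = 1 − 6×20 / (8×63) = 1 − 120/504 ≈ 0.7619

0.7619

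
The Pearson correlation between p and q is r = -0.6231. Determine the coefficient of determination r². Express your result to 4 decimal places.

r² = (-0.6231)² = 0.3883

0.3883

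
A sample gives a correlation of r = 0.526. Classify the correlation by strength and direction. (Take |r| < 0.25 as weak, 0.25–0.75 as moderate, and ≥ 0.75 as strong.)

r = 0.526 > 0 so the relationship is positive.
|r| = 0.526, which falls in the moderate range.

moderate positive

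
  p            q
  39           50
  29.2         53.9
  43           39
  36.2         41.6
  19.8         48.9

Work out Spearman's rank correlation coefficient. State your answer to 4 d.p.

-0.5000

Rank p: 4, 2, 5, 3, 1
Rank q: 4, 5, 1, 2, 3
d = rank(p) − rank(q): 0, -3, 4, 1, -2; Σd² = 30
ρ = 1 − 6Σd² / [n(n²−1)] = 1 − 6×30 / (5×24) = 1 − 180/120 ≈ -0.5000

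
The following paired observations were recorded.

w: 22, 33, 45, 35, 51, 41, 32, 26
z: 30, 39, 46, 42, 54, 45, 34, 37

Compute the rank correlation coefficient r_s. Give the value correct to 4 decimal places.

Rank w: 1, 4, 7, 5, 8, 6, 3, 2
Rank z: 1, 4, 7, 5, 8, 6, 2, 3
d = rank(w) − rank(z): 0, 0, 0, 0, 0, 0, 1, -1; Σd² = 2
ρ = 1 − 6Σd² / [n(n²−1)] = 1 − 6×2 / (8×63) = 1 − 12/504 ≈ 0.9762

0.9762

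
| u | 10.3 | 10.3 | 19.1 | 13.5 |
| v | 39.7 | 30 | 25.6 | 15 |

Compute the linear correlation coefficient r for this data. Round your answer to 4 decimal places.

n = 4, Σu = 53.2, Σv = 110.3, Σu² = 759.24, Σv² = 3356.45, Σuv = 1409.37
nΣuv − ΣuΣv = 5637.48 − 5867.96 = -230.48
nΣu² − (Σu)² = 3036.96 − 2830.24 = 206.72; nΣv² − (Σv)² = 13425.8 − 12166.09 = 1259.71
r = -230.48 / √(206.72 × 1259.71) = -230.48 / 510.3011 ≈ -0.4517

-0.4517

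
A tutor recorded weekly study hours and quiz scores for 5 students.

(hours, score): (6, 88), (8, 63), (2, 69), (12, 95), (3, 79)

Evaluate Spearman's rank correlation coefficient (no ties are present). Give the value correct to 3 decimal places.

0.400

Rank hours: 3, 4, 1, 5, 2
Rank score: 4, 1, 2, 5, 3
d = rank(hours) − rank(score): -1, 3, -1, 0, -1; Σd² = 12
ρ = 1 − 6Σd² / [n(n²−1)] = 1 − 6×12 / (5×24) = 1 − 72/120 ≈ 0.400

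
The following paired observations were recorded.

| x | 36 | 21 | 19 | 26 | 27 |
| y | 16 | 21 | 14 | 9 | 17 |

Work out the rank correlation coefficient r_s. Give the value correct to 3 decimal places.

Rank x: 5, 2, 1, 3, 4
Rank y: 3, 5, 2, 1, 4
d = rank(x) − rank(y): 2, -3, -1, 2, 0; Σd² = 18
ρ = 1 − 6Σd² / [n(n²−1)] = 1 − 6×18 / (5×24) = 1 − 108/120 ≈ 0.100

0.100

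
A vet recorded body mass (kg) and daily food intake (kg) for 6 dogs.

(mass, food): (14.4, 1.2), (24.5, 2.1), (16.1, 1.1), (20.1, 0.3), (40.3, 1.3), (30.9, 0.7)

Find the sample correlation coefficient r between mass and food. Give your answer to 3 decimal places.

0.105

n = 6, Σx = 146.3, Σy = 6.7, Σx² = 4049.73, Σy² = 9.33, Σxy = 166.49
nΣxy − ΣxΣy = 998.94 − 980.21 = 18.73
nΣx² − (Σx)² = 24298.38 − 21403.69 = 2894.69; nΣy² − (Σy)² = 55.98 − 44.89 = 11.09
r = 18.73 / √(2894.69 × 11.09) = 18.73 / 179.1706 ≈ 0.105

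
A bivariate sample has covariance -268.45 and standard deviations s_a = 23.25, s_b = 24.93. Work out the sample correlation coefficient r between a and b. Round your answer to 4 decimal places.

r = Cov(a,b) / (s_a · s_b) = -268.45 / (23.25 × 24.93)
  = -268.45 / 579.6225 ≈ -0.4631

-0.4631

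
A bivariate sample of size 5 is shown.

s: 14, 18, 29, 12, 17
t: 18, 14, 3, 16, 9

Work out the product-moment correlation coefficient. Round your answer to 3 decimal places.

n = 5, Σs = 90, Σt = 60, Σs² = 1794, Σt² = 866, Σst = 936
nΣst − ΣsΣt = 4680 − 5400 = -720
nΣs² − (Σs)² = 8970 − 8100 = 870; nΣt² − (Σt)² = 4330 − 3600 = 730
r = -720 / √(870 × 730) = -720 / 796.9316 ≈ -0.903

-0.903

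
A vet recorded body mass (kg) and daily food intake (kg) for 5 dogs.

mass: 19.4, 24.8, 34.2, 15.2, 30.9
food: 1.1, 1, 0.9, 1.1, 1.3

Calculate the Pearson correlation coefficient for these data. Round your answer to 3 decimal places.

n = 5, Σx = 124.5, Σy = 5.4, Σx² = 3346.89, Σy² = 5.92, Σxy = 133.81
nΣxy − ΣxΣy = 669.05 − 672.3 = -3.25
nΣx² − (Σx)² = 16734.45 − 15500.25 = 1234.2; nΣy² − (Σy)² = 29.6 − 29.16 = 0.44
r = -3.25 / √(1234.2 × 0.44) = -3.25 / 23.3034 ≈ -0.139

-0.139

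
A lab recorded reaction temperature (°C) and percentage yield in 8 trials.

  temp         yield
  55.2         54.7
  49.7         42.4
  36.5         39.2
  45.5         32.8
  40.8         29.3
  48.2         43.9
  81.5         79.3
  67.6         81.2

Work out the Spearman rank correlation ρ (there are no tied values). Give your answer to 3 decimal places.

Rank temp: 6, 5, 1, 3, 2, 4, 8, 7
Rank yield: 6, 4, 3, 2, 1, 5, 7, 8
d = rank(temp) − rank(yield): 0, 1, -2, 1, 1, -1, 1, -1; Σd² = 10
ρ = 1 − 6Σd² / [n(n²−1)] = 1 − 6×10 / (8×63) = 1 − 60/504 ≈ 0.881

0.881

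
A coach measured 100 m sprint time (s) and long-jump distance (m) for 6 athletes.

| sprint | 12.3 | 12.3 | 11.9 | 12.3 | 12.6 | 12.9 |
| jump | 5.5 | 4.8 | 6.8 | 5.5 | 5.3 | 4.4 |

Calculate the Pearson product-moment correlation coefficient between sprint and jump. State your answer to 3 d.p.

n = 6, Σx = 74.3, Σy = 32.3, Σx² = 920.65, Σy² = 177.23, Σxy = 398.8
nΣxy − ΣxΣy = 2392.8 − 2399.89 = -7.09
nΣx² − (Σx)² = 5523.9 − 5520.49 = 3.41; nΣy² − (Σy)² = 1063.38 − 1043.29 = 20.09
r = -7.09 / √(3.41 × 20.09) = -7.09 / 8.2769 ≈ -0.857

-0.857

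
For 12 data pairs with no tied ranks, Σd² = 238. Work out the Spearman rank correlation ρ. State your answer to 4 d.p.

ρ = 1 − 6Σd² / [n(n²−1)] = 1 − 6×238 / (12×143)
  = 1 − 1428/1716 = 1 − 0.83217 ≈ 0.1678

0.1678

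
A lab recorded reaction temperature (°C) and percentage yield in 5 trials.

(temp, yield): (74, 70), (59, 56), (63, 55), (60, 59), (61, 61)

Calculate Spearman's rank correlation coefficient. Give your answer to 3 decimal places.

0.400

Rank temp: 5, 1, 4, 2, 3
Rank yield: 5, 2, 1, 3, 4
d = rank(temp) − rank(yield): 0, -1, 3, -1, -1; Σd² = 12
ρ = 1 − 6Σd² / [n(n²−1)] = 1 − 6×12 / (5×24) = 1 − 72/120 ≈ 0.400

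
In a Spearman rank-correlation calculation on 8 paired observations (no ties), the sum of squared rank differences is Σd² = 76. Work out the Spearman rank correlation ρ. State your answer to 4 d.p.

0.0952

ρ = 1 − 6Σd² / [n(n²−1)] = 1 − 6×76 / (8×63)
  = 1 − 456/504 = 1 − 0.90476 ≈ 0.0952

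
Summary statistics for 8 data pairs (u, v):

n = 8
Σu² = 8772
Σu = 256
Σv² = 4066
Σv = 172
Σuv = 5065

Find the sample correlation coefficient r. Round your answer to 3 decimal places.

r = (nΣuv − ΣuΣv) / √[(nΣu² − (Σu)²)(nΣv² − (Σv)²)]
Numerator: 8×5065 − 256×172 = -3512
Denominator: √[(70176 − 65536)(32528 − 29584)] = √[4640 × 2944] = 3695.9654
r = -3512 / 3695.9654 ≈ -0.950

-0.950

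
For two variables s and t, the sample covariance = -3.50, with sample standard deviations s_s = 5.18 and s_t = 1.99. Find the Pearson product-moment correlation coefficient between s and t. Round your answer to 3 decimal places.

r = Cov(s,t) / (s_s · s_t) = -3.50 / (5.18 × 1.99)
  = -3.50 / 10.3082 ≈ -0.340

-0.340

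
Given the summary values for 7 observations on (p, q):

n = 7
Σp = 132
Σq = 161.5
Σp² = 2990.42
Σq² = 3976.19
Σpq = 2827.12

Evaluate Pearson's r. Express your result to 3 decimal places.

r = (nΣpq − ΣpΣq) / √[(nΣp² − (Σp)²)(nΣq² − (Σq)²)]
Numerator: 7×2827.12 − 132×161.5 = -1528.16
Denominator: √[(20932.94 − 17424)(27833.33 − 26082.25)] = √[3508.94 × 1751.08] = 2478.7970
r = -1528.16 / 2478.7970 ≈ -0.616

-0.616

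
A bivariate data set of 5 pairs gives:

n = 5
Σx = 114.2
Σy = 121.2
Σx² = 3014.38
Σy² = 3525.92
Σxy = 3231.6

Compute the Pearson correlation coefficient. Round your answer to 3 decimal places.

0.948

r = (nΣxy − ΣxΣy) / √[(nΣx² − (Σx)²)(nΣy² − (Σy)²)]
Numerator: 5×3231.6 − 114.2×121.2 = 2316.96
Denominator: √[(15071.9 − 13041.64)(17629.6 − 14689.44)] = √[2030.26 × 2940.16] = 2443.2129
r = 2316.96 / 2443.2129 ≈ 0.948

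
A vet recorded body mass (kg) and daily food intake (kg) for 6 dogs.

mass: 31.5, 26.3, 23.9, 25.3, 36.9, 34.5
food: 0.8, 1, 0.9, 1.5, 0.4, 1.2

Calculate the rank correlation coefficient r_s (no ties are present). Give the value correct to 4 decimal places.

-0.4286

Rank mass: 4, 3, 1, 2, 6, 5
Rank food: 2, 4, 3, 6, 1, 5
d = rank(mass) − rank(food): 2, -1, -2, -4, 5, 0; Σd² = 50
ρ = 1 − 6Σd² / [n(n²−1)] = 1 − 6×50 / (6×35) = 1 − 300/210 ≈ -0.4286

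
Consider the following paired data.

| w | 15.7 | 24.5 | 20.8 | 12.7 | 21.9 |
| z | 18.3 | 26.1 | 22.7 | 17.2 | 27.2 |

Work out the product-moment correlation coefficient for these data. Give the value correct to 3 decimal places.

0.940

n = 5, Σw = 95.6, Σz = 111.5, Σw² = 1920.28, Σz² = 2567.07, Σwz = 2213.04
nΣwz − ΣwΣz = 11065.2 − 10659.4 = 405.8
nΣw² − (Σw)² = 9601.4 − 9139.36 = 462.04; nΣz² − (Σz)² = 12835.35 − 12432.25 = 403.1
r = 405.8 / √(462.04 × 403.1) = 405.8 / 431.5650 ≈ 0.940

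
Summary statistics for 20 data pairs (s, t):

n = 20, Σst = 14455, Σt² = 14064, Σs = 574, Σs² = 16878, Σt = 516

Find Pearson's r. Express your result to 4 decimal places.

r = (nΣst − ΣsΣt) / √[(nΣs² − (Σs)²)(nΣt² − (Σt)²)]
Numerator: 20×14455 − 574×516 = -7084
Denominator: √[(337560 − 329476)(281280 − 266256)] = √[8084 × 15024] = 11020.6178
r = -7084 / 11020.6178 ≈ -0.6428

-0.6428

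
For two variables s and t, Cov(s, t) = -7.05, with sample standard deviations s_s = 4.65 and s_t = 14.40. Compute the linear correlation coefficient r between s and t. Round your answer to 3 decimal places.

r = Cov(s,t) / (s_s · s_t) = -7.05 / (4.65 × 14.40)
  = -7.05 / 66.9600 ≈ -0.105

-0.105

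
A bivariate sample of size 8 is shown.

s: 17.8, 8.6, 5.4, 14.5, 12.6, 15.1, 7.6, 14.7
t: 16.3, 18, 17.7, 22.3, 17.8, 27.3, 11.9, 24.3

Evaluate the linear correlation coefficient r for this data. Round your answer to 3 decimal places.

0.504

n = 8, Σs = 96.3, Σt = 155.6, Σs² = 1290.83, Σt² = 3194.5, Σst = 1948.03
nΣst − ΣsΣt = 15584.24 − 14984.28 = 599.96
nΣs² − (Σs)² = 10326.64 − 9273.69 = 1052.95; nΣt² − (Σt)² = 25556 − 24211.36 = 1344.64
r = 599.96 / √(1052.95 × 1344.64) = 599.96 / 1189.8902 ≈ 0.504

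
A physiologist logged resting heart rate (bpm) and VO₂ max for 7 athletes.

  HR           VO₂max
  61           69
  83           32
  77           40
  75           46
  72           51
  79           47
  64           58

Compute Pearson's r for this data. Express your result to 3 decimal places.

n = 7, Σx = 511, Σy = 343, Σx² = 37685, Σy² = 17675, Σxy = 24492
nΣxy − ΣxΣy = 171444 − 175273 = -3829
nΣx² − (Σx)² = 263795 − 261121 = 2674; nΣy² − (Σy)² = 123725 − 117649 = 6076
r = -3829 / √(2674 × 6076) = -3829 / 4030.7845 ≈ -0.950

-0.950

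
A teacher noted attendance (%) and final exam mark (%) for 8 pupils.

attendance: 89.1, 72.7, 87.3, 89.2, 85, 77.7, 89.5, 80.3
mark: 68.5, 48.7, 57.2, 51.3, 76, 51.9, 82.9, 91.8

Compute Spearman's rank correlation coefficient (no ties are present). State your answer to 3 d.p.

0.310

Rank attendance: 6, 1, 5, 7, 4, 2, 8, 3
Rank mark: 5, 1, 4, 2, 6, 3, 7, 8
d = rank(attendance) − rank(mark): 1, 0, 1, 5, -2, -1, 1, -5; Σd² = 58
ρ = 1 − 6Σd² / [n(n²−1)] = 1 − 6×58 / (8×63) = 1 − 348/504 ≈ 0.310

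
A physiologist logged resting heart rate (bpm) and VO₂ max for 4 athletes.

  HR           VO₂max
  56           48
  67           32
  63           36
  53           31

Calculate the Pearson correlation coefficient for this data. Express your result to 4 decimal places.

-0.2687

n = 4, Σx = 239, Σy = 147, Σx² = 14403, Σy² = 5585, Σxy = 8743
nΣxy − ΣxΣy = 34972 − 35133 = -161
nΣx² − (Σx)² = 57612 − 57121 = 491; nΣy² − (Σy)² = 22340 − 21609 = 731
r = -161 / √(491 × 731) = -161 / 599.1002 ≈ -0.2687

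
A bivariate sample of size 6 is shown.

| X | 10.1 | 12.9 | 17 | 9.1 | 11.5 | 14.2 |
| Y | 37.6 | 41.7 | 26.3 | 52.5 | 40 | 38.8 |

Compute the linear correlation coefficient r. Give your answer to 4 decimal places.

n = 6, ΣX = 74.8, ΣY = 236.9, ΣX² = 974.12, ΣY² = 9706.03, ΣXY = 2853.5
nΣXY − ΣXΣY = 17121 − 17720.12 = -599.12
nΣX² − (ΣX)² = 5844.72 − 5595.04 = 249.68; nΣY² − (ΣY)² = 58236.18 − 56121.61 = 2114.57
r = -599.12 / √(249.68 × 2114.57) = -599.12 / 726.6126 ≈ -0.8245

-0.8245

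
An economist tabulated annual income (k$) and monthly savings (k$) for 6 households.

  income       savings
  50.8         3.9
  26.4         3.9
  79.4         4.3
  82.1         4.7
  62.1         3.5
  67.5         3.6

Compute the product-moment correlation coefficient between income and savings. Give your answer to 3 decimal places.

n = 6, Σx = 368.3, Σy = 23.9, Σx² = 24735.03, Σy² = 96.21, Σxy = 1488.72
nΣxy − ΣxΣy = 8932.32 − 8802.37 = 129.95
nΣx² − (Σx)² = 148410.18 − 135644.89 = 12765.29; nΣy² − (Σy)² = 577.26 − 571.21 = 6.05
r = 129.95 / √(12765.29 × 6.05) = 129.95 / 277.9029 ≈ 0.468

0.468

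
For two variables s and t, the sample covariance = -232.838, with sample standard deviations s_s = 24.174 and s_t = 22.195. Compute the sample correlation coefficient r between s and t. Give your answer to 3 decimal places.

-0.434

r = Cov(s,t) / (s_s · s_t) = -232.838 / (24.174 × 22.195)
  = -232.838 / 536.5419 ≈ -0.434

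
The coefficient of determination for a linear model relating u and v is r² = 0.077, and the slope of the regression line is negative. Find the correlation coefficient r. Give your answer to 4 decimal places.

-0.2775

|r| = √0.077 = 0.2775
The association is negative, so r = −0.2775.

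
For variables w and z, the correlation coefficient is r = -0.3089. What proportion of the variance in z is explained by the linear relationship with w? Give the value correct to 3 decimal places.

0.095

r² = (-0.3089)² = 0.095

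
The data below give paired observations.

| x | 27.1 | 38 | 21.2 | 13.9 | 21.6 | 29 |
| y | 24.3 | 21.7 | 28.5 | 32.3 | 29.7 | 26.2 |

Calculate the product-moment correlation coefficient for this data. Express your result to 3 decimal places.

-0.960

n = 6, Σx = 150.8, Σy = 162.7, Σx² = 4128.62, Σy² = 4485.45, Σxy = 3937.62
nΣxy − ΣxΣy = 23625.72 − 24535.16 = -909.44
nΣx² − (Σx)² = 24771.72 − 22740.64 = 2031.08; nΣy² − (Σy)² = 26912.7 − 26471.29 = 441.41
r = -909.44 / √(2031.08 × 441.41) = -909.44 / 946.8574 ≈ -0.960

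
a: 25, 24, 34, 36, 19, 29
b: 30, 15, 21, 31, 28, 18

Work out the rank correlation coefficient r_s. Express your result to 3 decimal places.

Rank a: 3, 2, 5, 6, 1, 4
Rank b: 5, 1, 3, 6, 4, 2
d = rank(a) − rank(b): -2, 1, 2, 0, -3, 2; Σd² = 22
ρ = 1 − 6Σd² / [n(n²−1)] = 1 − 6×22 / (6×35) = 1 − 132/210 ≈ 0.371

0.371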